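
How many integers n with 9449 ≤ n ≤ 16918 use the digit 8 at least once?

2070

The integers in [9449, 16918] that use the digit 8 at least once: 9458, 9468, 9478, 9480, 9481, 9482, …, 16908, 16918.
2070 qualify.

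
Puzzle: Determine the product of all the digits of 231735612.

2×3×1×7×3×5×6×1×2 = 7560

7560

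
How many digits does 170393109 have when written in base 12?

8

170393109 in base 12 is 49093159, which has 8 digits.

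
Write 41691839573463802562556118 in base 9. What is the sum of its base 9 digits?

102

41691839573463802562556118 in base 9 is 640605253255651618188253131.
Digit sum: 6+4+0+6+0+5+2+5+3+2+5+5+6+5+1+6+1+8+1+8+8+2+5+3+1+3+1 = 102.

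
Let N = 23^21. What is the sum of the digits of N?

152

23^21 = 39471584120695485887249589623
Sum of its 29 digits: 152.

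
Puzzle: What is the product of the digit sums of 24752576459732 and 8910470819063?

S(24752576459732) = 2+4+7+5+2+5+7+6+4+5+9+7+3+2 = 68.
S(8910470819063) = 8+9+1+0+4+7+0+8+1+9+0+6+3 = 56.
68 · 56 = 3808.

3808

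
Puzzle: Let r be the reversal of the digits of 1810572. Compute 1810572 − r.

Reverse of 1810572 is 2750181.
1810572 − 2750181 = -939609

-939609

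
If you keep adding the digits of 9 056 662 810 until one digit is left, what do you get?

9+0+5+6+6+6+2+8+1+0 = 43
4+3 = 7

7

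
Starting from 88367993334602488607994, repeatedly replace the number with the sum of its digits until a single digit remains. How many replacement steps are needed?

88367993334602488607994 → 126 → 9 (2 steps)

2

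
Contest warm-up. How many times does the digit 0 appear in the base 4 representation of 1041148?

1041148 in base 4 is 3332023330.
The digit 0 appears 2 times.

2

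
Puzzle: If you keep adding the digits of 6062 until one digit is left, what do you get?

5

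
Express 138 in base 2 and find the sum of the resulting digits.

3

138 in base 2 is 10001010.
Digit sum: 1+0+0+0+1+0+1+0 = 3.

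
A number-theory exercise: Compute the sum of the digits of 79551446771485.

73

7+9+5+5+1+4+4+6+7+7+1+4+8+5 = 73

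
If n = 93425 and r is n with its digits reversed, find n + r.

Reverse of 93425 is 52439.
93425 + 52439 = 145864

145864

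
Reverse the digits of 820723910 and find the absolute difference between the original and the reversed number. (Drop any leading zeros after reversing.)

801396882

Reverse of 820723910 is 19327028.
|820723910 − 19327028| = 801396882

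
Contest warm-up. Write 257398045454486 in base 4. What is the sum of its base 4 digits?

257398045454486 in base 4 is 322201220213010023002112.
Digit sum: 3+2+2+2+0+1+2+2+0+2+1+3+0+1+0+0+2+3+0+0+2+1+1+2 = 32.

32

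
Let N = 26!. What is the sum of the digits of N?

81

26! = 403291461126605635584000000
Sum of its 27 digits: 81.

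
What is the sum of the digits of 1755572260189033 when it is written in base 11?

1755572260189033 in base 11 is 46941A018225290.
Digit sum: 4+6+9+4+1+10+0+1+8+2+2+5+2+9+0 = 63.

63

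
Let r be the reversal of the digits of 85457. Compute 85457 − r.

Reverse of 85457 is 75458.
85457 − 75458 = 9999

9999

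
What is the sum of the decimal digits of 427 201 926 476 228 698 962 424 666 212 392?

149

4+2+7+2+0+1+9+2+6+4+7+6+2+2+8+6+9+8+9+6+2+4+2+4+6+6+6+2+1+2+3+9+2 = 149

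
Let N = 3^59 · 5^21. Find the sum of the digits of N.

3^59 · 5^21 = 6737893148297660114653020413875579833984375
Sum of its 43 digits: 207.

207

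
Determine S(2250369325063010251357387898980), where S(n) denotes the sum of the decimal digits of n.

2+2+5+0+3+6+9+3+2+5+0+6+3+0+1+0+2+5+1+3+5+7+3+8+7+8+9+8+9+8+0 = 130

130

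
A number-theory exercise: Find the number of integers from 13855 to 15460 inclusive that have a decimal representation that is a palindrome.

16

The integers in [13855, 15460] that have a decimal representation that is a palindrome: 13931, 14041, 14141, 14241, 14341, 14441, …, 15351, 15451.
16 qualify.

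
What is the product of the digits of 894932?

15552

8×9×4×9×3×2 = 15552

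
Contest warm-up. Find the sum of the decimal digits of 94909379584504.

9+4+9+0+9+3+7+9+5+8+4+5+0+4 = 76

76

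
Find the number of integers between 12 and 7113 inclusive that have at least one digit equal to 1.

The integers in [12, 7113] that have at least one digit equal to 1: 12, 13, 14, 15, 16, 17, …, 7112, 7113.
2656 qualify.

2656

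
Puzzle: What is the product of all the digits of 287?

2×8×7 = 112

112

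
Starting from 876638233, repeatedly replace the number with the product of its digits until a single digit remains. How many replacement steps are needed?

2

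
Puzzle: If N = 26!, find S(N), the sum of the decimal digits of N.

81

26! = 403291461126605635584000000
Sum of its 27 digits: 81.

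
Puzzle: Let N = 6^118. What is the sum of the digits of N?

6^118 = 66351011093336388265483390047725918911928587773465486323390644426653600903401882873197756416
Sum of its 92 digits: 414.

414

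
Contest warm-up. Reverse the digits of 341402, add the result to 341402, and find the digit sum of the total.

28

Reversal of 341402 is 204143; 341402 + 204143 = 545545.
Digit sum of 545545: 5+4+5+5+4+5 = 28.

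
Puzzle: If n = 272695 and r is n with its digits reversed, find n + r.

868967

Reverse of 272695 is 596272.
272695 + 596272 = 868967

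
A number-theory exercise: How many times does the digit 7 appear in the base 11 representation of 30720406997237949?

30720406997237949 in base 11 is 73995174966452A2.
The digit 7 appears 2 times.

2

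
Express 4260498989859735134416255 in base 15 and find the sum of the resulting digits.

4260498989859735134416255 in base 15 is CC2C4DAA36CAC9604323A.
Digit sum: 12+12+2+12+4+13+10+10+3+6+12+10+12+9+6+0+4+3+2+3+10 = 155.

155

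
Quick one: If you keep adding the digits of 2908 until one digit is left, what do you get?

1

2+9+0+8 = 19
1+9 = 10
1+0 = 1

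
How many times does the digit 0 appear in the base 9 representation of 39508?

39508 in base 9 is 60167.
The digit 0 appears 1 time.

1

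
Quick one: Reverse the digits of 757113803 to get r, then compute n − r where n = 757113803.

Reverse of 757113803 is 308311757.
757113803 − 308311757 = 448802046

448802046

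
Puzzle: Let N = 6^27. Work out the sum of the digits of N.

99

6^27 = 1023490369077469249536
Sum of its 22 digits: 99.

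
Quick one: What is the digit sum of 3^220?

513

3^220 = 926138713099787670959935798024513966701772293499227988263405269197039529170894882252068039219702299428401
Sum of its 105 digits: 513.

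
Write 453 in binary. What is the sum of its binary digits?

453 in base 2 is 111000101.
Digit sum: 1+1+1+0+0+0+1+0+1 = 5.

5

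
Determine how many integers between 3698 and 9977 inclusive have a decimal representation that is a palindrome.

62

The integers in [3698, 9977] that have a decimal representation that is a palindrome: 3773, 3883, 3993, 4004, 4114, 4224, …, 9779, 9889.
62 qualify.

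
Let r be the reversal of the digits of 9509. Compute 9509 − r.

Reverse of 9509 is 9059.
9509 − 9059 = 450

450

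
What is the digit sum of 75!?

432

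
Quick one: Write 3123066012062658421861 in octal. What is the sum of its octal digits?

3123066012062658421861 in base 8 is 522464772564102244262145.
Digit sum: 5+2+2+4+6+4+7+7+2+5+6+4+1+0+2+2+4+4+2+6+2+1+4+5 = 87.

87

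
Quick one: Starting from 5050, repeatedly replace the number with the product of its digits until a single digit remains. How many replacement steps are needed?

5050 → 0 (1 step)

1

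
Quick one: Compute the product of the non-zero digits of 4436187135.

4×4×3×6×1×8×7×1×3×5 = 241920

241920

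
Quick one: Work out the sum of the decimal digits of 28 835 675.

44

2+8+8+3+5+6+7+5 = 44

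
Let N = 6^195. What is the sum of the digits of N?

684

6^195 = 54890075078707227468746771028648885332174478569250183834295149040009378800105419112534997343204359220269137791496415873322333492864917083639919700606976
Sum of its 152 digits: 684.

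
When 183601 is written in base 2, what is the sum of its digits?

183601 in base 2 is 101100110100110001.
Digit sum: 1+0+1+1+0+0+1+1+0+1+0+0+1+1+0+0+0+1 = 9.

9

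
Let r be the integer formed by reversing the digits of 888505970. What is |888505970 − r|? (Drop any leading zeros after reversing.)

Reverse of 888505970 is 79505888.
|888505970 − 79505888| = 809000082

809000082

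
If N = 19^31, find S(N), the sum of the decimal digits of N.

199

19^31 = 4378865740046709085864680868712732574619
Sum of its 40 digits: 199.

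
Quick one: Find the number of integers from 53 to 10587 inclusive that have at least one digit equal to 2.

The integers in [53, 10587] that have at least one digit equal to 2: 62, 72, 82, 92, 102, 112, …, 10572, 10582.
3618 qualify.

3618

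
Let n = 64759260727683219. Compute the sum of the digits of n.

84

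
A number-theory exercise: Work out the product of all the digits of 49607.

0

4×9×6×0×7 = 0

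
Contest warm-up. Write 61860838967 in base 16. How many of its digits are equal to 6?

61860838967 in base 16 is E67317E37.
The digit 6 appears 1 time.

1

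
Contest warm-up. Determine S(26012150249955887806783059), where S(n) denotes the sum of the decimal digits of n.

2+6+0+1+2+1+5+0+2+4+9+9+5+5+8+8+7+8+0+6+7+8+3+0+5+9 = 120

120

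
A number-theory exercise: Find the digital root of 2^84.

The digital root of n equals n mod 9 (or 9 when 9 | n), so we need 2^84 mod 9.
2^84 ≡ 1 (mod 9), so the digital root is 1.

1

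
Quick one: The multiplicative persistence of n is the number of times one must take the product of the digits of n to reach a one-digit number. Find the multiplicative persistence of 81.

81 → 8 (1 step)

1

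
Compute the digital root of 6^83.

9

The digital root of n equals n mod 9 (or 9 when 9 | n), so we need 6^83 mod 9.
6^83 ≡ 0 (mod 9), so the digital root is 9.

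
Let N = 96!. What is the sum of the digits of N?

648

96! = 991677934870949689209571401541893801158183648651267795444376054838492222809091499987689476037000748982075094738965754305639874560000000000000000000000
Sum of its 150 digits: 648.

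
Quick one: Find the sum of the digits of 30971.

3+0+9+7+1 = 20

20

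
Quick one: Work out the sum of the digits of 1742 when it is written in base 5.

1742 in base 5 is 23432.
Digit sum: 2+3+4+3+2 = 14.

14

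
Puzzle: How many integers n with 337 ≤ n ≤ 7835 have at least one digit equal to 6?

The integers in [337, 7835] that have at least one digit equal to 6: 346, 356, 360, 361, 362, 363, …, 7816, 7826.
2801 qualify.

2801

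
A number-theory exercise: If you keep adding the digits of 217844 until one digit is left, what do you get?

2+1+7+8+4+4 = 26
2+6 = 8

8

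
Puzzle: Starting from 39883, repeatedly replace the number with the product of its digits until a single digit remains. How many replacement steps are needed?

3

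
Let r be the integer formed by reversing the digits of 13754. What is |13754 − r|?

31977

Reverse of 13754 is 45731.
|13754 − 45731| = 31977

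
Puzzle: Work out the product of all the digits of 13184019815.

1×3×1×8×4×0×1×9×8×1×5 = 0

0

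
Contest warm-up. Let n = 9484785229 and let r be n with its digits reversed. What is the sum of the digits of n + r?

Reversal of 9484785229 is 9225874849; 9484785229 + 9225874849 = 18710660078.
Digit sum of 18710660078: 1+8+7+1+0+6+6+0+0+7+8 = 44.

44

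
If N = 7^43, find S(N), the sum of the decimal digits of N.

169

7^43 = 2183814375991796599109312252753832343
Sum of its 37 digits: 169.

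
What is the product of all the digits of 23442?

192

2×3×4×4×2 = 192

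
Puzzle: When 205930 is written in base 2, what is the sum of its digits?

205930 in base 2 is 110010010001101010.
Digit sum: 1+1+0+0+1+0+0+1+0+0+0+1+1+0+1+0+1+0 = 8.

8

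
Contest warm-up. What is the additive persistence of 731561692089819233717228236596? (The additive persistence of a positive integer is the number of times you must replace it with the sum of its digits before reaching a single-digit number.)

731561692089819233717228236596 → 141 → 6 (2 steps)

2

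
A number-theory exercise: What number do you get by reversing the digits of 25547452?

25474552

Reversing 25547452 gives 25474552.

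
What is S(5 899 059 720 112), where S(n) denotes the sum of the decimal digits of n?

5+8+9+9+0+5+9+7+2+0+1+1+2 = 58

58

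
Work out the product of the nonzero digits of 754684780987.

758661120

7×5×4×6×8×4×7×8×9×8×7 = 758661120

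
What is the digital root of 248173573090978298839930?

2+4+8+1+7+3+5+7+3+0+9+0+9+7+8+2+9+8+8+3+9+9+3+0 = 124
1+2+4 = 7

7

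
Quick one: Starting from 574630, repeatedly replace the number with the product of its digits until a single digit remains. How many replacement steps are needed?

1

574630 → 0 (1 step)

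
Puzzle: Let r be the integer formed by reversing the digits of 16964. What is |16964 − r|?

29997

Reverse of 16964 is 46961.
|16964 − 46961| = 29997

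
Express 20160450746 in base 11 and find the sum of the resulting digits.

46

20160450746 in base 11 is 860605A047.
Digit sum: 8+6+0+6+0+5+10+0+4+7 = 46.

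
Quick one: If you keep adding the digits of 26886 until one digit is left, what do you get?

2+6+8+8+6 = 30
3+0 = 3

3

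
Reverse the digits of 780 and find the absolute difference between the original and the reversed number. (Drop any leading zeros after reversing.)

Reverse of 780 is 87.
|780 − 87| = 693

693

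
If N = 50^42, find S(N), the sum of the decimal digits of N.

50^42 = 227373675443232059478759765625000000000000000000000000000000000000000000
Sum of its 72 digits: 145.

145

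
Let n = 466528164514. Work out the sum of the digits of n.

4+6+6+5+2+8+1+6+4+5+1+4 = 52

52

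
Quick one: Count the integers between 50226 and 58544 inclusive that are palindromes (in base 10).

The integers in [50226, 58544] that are palindromes (in base 10): 50305, 50405, 50505, 50605, 50705, 50805, …, 58385, 58485.
82 qualify.

82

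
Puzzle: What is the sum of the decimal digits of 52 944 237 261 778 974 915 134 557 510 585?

151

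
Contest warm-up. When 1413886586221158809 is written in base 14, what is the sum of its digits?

1413886586221158809 in base 14 is 9134D3DC95A0BA9B.
Digit sum: 9+1+3+4+13+3+13+12+9+5+10+0+11+10+9+11 = 123.

123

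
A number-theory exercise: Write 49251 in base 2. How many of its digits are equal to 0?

49251 in base 2 is 1100000001100011.
The digit 0 appears 10 times.

10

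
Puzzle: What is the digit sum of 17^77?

422

17^77 = 55535021728811962093921354579813622199526680265090330124204054760625907979684186739116950573777
Sum of its 95 digits: 422.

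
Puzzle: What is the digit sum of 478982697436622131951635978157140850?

4+7+8+9+8+2+6+9+7+4+3+6+6+2+2+1+3+1+9+5+1+6+3+5+9+7+8+1+5+7+1+4+0+8+5+0 = 172

172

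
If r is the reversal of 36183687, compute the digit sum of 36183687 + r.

30

Reversal of 36183687 is 78638163; 36183687 + 78638163 = 114821850.
Digit sum of 114821850: 1+1+4+8+2+1+8+5+0 = 30.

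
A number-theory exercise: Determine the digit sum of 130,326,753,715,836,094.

73

1+3+0+3+2+6+7+5+3+7+1+5+8+3+6+0+9+4 = 73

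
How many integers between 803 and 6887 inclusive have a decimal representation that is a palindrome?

79

The integers in [803, 6887] that have a decimal representation that is a palindrome: 808, 818, 828, 838, 848, 858, …, 6776, 6886.
79 qualify.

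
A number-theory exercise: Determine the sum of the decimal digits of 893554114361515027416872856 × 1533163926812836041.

207

893554114361515027416872856 × 1533163926812836041 = 1369964934794266351479325544195330044871403096
Sum of its 46 digits: 207.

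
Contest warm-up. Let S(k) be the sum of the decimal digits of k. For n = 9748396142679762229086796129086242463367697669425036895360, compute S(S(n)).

First digit sum: 296.
2+9+6 = 17.

17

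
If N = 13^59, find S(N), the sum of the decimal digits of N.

286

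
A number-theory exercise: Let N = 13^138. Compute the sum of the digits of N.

676

13^138 = 5298862111705984468986826004208960681542272238274522316228155317510506921316368923561909729710342452590041368532447502426123793365390569569956006999824329
Sum of its 154 digits: 676.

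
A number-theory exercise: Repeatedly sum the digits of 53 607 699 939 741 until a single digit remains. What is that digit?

6

5+3+6+0+7+6+9+9+9+3+9+7+4+1 = 78
7+8 = 15
1+5 = 6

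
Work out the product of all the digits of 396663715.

612360

3×9×6×6×6×3×7×1×5 = 612360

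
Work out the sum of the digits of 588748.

40

5+8+8+7+4+8 = 40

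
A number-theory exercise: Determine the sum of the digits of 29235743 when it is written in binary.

15

29235743 in base 2 is 1101111100001101000011111.
Digit sum: 1+1+0+1+1+1+1+1+0+0+0+0+1+1+0+1+0+0+0+0+1+1+1+1+1 = 15.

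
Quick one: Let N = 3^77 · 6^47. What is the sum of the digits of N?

3^77 · 6^47 = 20485444008847550887377976138922700257538898126759131474588028508483616768
Sum of its 74 digits: 360.

360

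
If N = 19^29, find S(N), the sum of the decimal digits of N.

19^29 = 12129821994589221844500501021364910179
Sum of its 38 digits: 145.

145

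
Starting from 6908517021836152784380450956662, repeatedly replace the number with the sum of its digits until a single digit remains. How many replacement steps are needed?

6908517021836152784380450956662 → 137 → 11 → 2 (3 steps)

3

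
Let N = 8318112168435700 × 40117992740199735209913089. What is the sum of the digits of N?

188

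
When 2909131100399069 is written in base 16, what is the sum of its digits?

2909131100399069 in base 16 is A55D6DDD825DD.
Digit sum: 10+5+5+13+6+13+13+13+8+2+5+13+13 = 119.

119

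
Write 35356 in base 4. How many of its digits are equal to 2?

3

35356 in base 4 is 20220130.
The digit 2 appears 3 times.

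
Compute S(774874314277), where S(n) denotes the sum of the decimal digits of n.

61

7+7+4+8+7+4+3+1+4+2+7+7 = 61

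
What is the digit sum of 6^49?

162

6^49 = 134713546244127343440523266742756048896
Sum of its 39 digits: 162.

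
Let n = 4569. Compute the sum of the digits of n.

24

4+5+6+9 = 24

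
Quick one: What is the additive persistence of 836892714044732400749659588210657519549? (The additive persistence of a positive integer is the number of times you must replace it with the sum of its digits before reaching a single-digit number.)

836892714044732400749659588210657519549 → 187 → 16 → 7 (3 steps)

3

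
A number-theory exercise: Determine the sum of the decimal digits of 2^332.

472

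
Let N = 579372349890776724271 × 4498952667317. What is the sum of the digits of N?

579372349890776724271 × 4498952667317 = 2606568778910828137275915302350907
Sum of its 34 digits: 152.

152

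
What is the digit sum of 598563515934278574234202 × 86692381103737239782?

239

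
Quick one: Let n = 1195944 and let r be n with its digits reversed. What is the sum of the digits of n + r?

39

Reversal of 1195944 is 4495911; 1195944 + 4495911 = 5691855.
Digit sum of 5691855: 5+6+9+1+8+5+5 = 39.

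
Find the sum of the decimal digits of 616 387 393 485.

63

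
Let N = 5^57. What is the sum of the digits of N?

215

5^57 = 6938893903907228377647697925567626953125
Sum of its 40 digits: 215.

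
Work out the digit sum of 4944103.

25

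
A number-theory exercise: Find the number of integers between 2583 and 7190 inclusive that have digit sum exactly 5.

10

The integers in [2583, 7190] that have digit sum exactly 5: 3002, 3011, 3020, 3101, 3110, 3200, 4001, 4010, 4100, 5000.
10 qualify.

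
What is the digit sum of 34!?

144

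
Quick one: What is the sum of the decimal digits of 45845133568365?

66

4+5+8+4+5+1+3+3+5+6+8+3+6+5 = 66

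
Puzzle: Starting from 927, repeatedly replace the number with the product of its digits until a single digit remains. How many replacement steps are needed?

927 → 126 → 12 → 2 (3 steps)

3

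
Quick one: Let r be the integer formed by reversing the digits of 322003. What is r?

Reversing 322003 gives 300223.

300223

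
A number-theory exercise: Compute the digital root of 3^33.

9

The digital root of n equals n mod 9 (or 9 when 9 | n), so we need 3^33 mod 9.
3^33 ≡ 0 (mod 9), so the digital root is 9.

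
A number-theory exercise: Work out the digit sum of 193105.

19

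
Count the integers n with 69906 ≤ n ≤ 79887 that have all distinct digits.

3024

The integers in [69906, 79887] that have all distinct digits: 70123, 70124, 70125, 70126, 70128, 70129, …, 79864, 79865.
3024 qualify.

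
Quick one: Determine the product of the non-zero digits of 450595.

4×5×5×9×5 = 4500

4500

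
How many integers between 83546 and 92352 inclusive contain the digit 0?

3131

The integers in [83546, 92352] that contain the digit 0: 83550, 83560, 83570, 83580, 83590, 83600, …, 92340, 92350.
3131 qualify.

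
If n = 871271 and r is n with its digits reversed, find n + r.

1043449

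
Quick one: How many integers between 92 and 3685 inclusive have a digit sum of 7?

The integers in [92, 3685] that have a digit sum of 7: 106, 115, 124, 133, 142, 151, …, 3310, 3400.
92 qualify.

92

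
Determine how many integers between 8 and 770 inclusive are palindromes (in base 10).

The integers in [8, 770] that are palindromes (in base 10): 8, 9, 11, 22, 33, 44, …, 757, 767.
78 qualify.

78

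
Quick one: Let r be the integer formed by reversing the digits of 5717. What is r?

Reversing 5717 gives 7175.

7175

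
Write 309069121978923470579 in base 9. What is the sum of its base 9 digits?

91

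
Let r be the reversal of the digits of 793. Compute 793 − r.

Reverse of 793 is 397.
793 − 397 = 396

396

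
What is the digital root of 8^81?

8

The digital root of n equals n mod 9 (or 9 when 9 | n), so we need 8^81 mod 9.
8^81 ≡ 8 (mod 9), so the digital root is 8.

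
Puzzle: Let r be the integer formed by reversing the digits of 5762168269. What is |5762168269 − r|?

Reverse of 5762168269 is 9628612675.
|5762168269 − 9628612675| = 3866444406

3866444406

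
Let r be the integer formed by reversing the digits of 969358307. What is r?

703853969

Reversing 969358307 gives 703853969.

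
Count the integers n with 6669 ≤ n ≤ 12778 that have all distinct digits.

2256

The integers in [6669, 12778] that have all distinct digits: 6701, 6702, 6703, 6704, 6705, 6708, …, 12768, 12769.
2256 qualify.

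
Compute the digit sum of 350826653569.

3+5+0+8+2+6+6+5+3+5+6+9 = 58

58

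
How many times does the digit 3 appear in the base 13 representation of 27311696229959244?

27311696229959244 in base 13 is 6C236CB98A658AC.
The digit 3 appears 1 time.

1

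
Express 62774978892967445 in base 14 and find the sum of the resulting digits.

65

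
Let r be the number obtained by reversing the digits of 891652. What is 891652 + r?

Reverse of 891652 is 256198.
891652 + 256198 = 1147850

1147850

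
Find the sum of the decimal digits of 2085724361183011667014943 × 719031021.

2085724361183011667014943 × 719031021 = 1499700516945993646788666487546803
Sum of its 34 digits: 183.

183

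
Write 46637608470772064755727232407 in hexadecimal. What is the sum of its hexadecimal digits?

197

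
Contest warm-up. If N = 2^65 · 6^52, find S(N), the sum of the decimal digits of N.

270

2^65 · 6^52 = 1073531366277373597580633931488730768006766571412642544484352
Sum of its 61 digits: 270.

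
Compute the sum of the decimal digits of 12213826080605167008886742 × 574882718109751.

12213826080605167008886742 × 574882718109751 = 7021517535738065121085238079517084821242
Sum of its 40 digits: 155.

155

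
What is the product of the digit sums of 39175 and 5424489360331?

1300

S(39175) = 3+9+1+7+5 = 25.
S(5424489360331) = 5+4+2+4+4+8+9+3+6+0+3+3+1 = 52.
25 · 52 = 1300.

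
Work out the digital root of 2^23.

5

The digital root of n equals n mod 9 (or 9 when 9 | n), so we need 2^23 mod 9.
2^23 ≡ 5 (mod 9), so the digital root is 5.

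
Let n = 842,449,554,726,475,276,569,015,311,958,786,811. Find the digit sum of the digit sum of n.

First digit sum: 175.
1+7+5 = 13.

13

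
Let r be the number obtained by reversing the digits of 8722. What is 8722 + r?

Reverse of 8722 is 2278.
8722 + 2278 = 11000

11000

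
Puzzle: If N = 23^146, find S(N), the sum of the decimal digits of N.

23^146 = 6490289344400827366545277798517808668889193297323562505529636438058752714774528806317147143658291317290037593128685335359250921503340009176394799037453739964207157046909538364225161222458710165625489
Sum of its 199 digits: 907.

907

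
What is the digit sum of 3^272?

3^272 = 5983858066120736087951921583734035799654210003695378223495113219493746838429292063116675617283362364504370181069322660857929976641
Sum of its 130 digits: 585.

585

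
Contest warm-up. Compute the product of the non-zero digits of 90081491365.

233280

9×8×1×4×9×1×3×6×5 = 233280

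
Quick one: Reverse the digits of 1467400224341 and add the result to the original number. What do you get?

Reverse of 1467400224341 is 1434220047641.
1467400224341 + 1434220047641 = 2901620271982

2901620271982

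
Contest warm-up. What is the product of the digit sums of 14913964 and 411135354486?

S(14913964) = 1+4+9+1+3+9+6+4 = 37.
S(411135354486) = 4+1+1+1+3+5+3+5+4+4+8+6 = 45.
37 · 45 = 1665.

1665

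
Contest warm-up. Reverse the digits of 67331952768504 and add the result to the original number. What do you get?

Reverse of 67331952768504 is 40586725913376.
67331952768504 + 40586725913376 = 107918678681880

107918678681880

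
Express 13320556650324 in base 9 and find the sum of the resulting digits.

52

13320556650324 in base 9 is 52142614346860.
Digit sum: 5+2+1+4+2+6+1+4+3+4+6+8+6+0 = 52.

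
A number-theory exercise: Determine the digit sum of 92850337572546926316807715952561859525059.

197

9+2+8+5+0+3+3+7+5+7+2+5+4+6+9+2+6+3+1+6+8+0+7+7+1+5+9+5+2+5+6+1+8+5+9+5+2+5+0+5+9 = 197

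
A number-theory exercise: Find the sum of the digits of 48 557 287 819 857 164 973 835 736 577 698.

188

4+8+5+5+7+2+8+7+8+1+9+8+5+7+1+6+4+9+7+3+8+3+5+7+3+6+5+7+7+6+9+8 = 188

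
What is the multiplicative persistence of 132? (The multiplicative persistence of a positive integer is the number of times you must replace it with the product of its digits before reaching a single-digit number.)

1

132 → 6 (1 step)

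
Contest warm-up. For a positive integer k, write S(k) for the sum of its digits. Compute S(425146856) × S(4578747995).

S(425146856) = 4+2+5+1+4+6+8+5+6 = 41.
S(4578747995) = 4+5+7+8+7+4+7+9+9+5 = 65.
41 · 65 = 2665.

2665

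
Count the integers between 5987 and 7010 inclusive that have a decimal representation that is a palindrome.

The integers in [5987, 7010] that have a decimal representation that is a palindrome: 5995, 6006, 6116, 6226, 6336, 6446, …, 6996, 7007.
12 qualify.

12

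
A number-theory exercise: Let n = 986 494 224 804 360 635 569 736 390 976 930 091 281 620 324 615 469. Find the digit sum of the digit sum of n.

9

First digit sum: 234.
2+3+4 = 9.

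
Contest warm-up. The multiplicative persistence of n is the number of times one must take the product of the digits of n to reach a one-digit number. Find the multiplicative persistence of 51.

1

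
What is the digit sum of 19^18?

82

19^18 = 104127350297911241532841
Sum of its 24 digits: 82.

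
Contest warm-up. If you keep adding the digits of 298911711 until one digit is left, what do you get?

2+9+8+9+1+1+7+1+1 = 39
3+9 = 12
1+2 = 3

3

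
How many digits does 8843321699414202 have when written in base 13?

15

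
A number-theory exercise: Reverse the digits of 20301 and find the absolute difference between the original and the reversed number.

Reverse of 20301 is 10302.
|20301 − 10302| = 9999

9999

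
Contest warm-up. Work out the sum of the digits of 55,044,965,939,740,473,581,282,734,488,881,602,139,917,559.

5+5+0+4+4+9+6+5+9+3+9+7+4+0+4+7+3+5+8+1+2+8+2+7+3+4+4+8+8+8+8+1+6+0+2+1+3+9+9+1+7+5+5+9 = 218

218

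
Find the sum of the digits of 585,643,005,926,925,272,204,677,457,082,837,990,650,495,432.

5+8+5+6+4+3+0+0+5+9+2+6+9+2+5+2+7+2+2+0+4+6+7+7+4+5+7+0+8+2+8+3+7+9+9+0+6+5+0+4+9+5+4+3+2 = 206

206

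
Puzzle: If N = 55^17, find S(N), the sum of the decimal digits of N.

55^17 = 385625479506907479095458984375
Sum of its 30 digits: 163.

163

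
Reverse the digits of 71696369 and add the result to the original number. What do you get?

168065986

Reverse of 71696369 is 96369617.
71696369 + 96369617 = 168065986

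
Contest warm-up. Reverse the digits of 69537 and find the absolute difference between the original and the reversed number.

4059

Reverse of 69537 is 73596.
|69537 − 73596| = 4059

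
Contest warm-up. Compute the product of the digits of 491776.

10584

4×9×1×7×7×6 = 10584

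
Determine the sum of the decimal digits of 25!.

25! = 15511210043330985984000000
Sum of its 26 digits: 72.

72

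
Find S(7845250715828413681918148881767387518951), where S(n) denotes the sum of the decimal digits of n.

7+8+4+5+2+5+0+7+1+5+8+2+8+4+1+3+6+8+1+9+1+8+1+4+8+8+8+1+7+6+7+3+8+7+5+1+8+9+5+1 = 200

200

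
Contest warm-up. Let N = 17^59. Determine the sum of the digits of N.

332

17^59 = 3948992976476546055807962117305548095339102740462421587418915544041816753
Sum of its 73 digits: 332.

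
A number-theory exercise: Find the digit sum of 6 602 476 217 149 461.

6+6+0+2+4+7+6+2+1+7+1+4+9+4+6+1 = 66

66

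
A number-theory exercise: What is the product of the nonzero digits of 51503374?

5×1×5×3×3×7×4 = 6300

6300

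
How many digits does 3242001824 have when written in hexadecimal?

3242001824 in base 16 is C13D05A0, which has 8 digits.

8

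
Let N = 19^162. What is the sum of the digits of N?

19^162 = 1439074754092889535720909675867829641482693058401111578195824875150957842421821041928516471057125019542271520252750744992795580167792191051417555965470380595247258023649116901754846622168304904155778613853161
Sum of its 208 digits: 919.

919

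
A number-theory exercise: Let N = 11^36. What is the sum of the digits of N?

172

11^36 = 30912680532870672635673352936887453361
Sum of its 38 digits: 172.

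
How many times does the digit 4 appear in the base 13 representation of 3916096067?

3916096067 in base 13 is 4A5425410.
The digit 4 appears 3 times.

3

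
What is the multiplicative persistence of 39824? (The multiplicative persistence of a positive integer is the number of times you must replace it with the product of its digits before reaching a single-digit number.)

39824 → 1728 → 112 → 2 (3 steps)

3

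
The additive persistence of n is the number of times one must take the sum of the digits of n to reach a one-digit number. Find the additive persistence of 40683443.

40683443 → 32 → 5 (2 steps)

2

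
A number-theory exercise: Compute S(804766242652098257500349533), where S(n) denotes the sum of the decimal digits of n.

115

8+0+4+7+6+6+2+4+2+6+5+2+0+9+8+2+5+7+5+0+0+3+4+9+5+3+3 = 115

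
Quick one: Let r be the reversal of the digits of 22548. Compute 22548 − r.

Reverse of 22548 is 84522.
22548 − 84522 = -61974

-61974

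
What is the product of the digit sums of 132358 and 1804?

286

S(132358) = 1+3+2+3+5+8 = 22.
S(1804) = 1+8+0+4 = 13.
22 · 13 = 286.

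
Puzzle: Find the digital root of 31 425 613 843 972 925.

2

3+1+4+2+5+6+1+3+8+4+3+9+7+2+9+2+5 = 74
7+4 = 11
1+1 = 2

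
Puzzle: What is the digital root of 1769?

1+7+6+9 = 23
2+3 = 5

5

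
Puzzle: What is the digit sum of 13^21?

91

13^21 = 247064529073450392704413
Sum of its 24 digits: 91.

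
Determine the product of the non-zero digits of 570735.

5×7×7×3×5 = 3675

3675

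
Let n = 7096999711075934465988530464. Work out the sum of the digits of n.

7+0+9+6+9+9+9+7+1+1+0+7+5+9+3+4+4+6+5+9+8+8+5+3+0+4+6+4 = 148

148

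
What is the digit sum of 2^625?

884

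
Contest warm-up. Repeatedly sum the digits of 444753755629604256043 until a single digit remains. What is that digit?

4+4+4+7+5+3+7+5+5+6+2+9+6+0+4+2+5+6+0+4+3 = 91
9+1 = 10
1+0 = 1

1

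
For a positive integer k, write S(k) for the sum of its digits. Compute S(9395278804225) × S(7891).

S(9395278804225) = 9+3+9+5+2+7+8+8+0+4+2+2+5 = 64.
S(7891) = 7+8+9+1 = 25.
64 · 25 = 1600.

1600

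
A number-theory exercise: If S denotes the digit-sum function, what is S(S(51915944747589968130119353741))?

13

First digit sum: 139.
1+3+9 = 13.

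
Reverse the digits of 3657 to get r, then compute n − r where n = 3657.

Reverse of 3657 is 7563.
3657 − 7563 = -3906

-3906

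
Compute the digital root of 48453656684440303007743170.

4+8+4+5+3+6+5+6+6+8+4+4+4+0+3+0+3+0+0+7+7+4+3+1+7+0 = 102
1+0+2 = 3

3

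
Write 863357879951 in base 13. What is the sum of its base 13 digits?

59

863357879951 in base 13 is 635502A2B78.
Digit sum: 6+3+5+5+0+2+10+2+11+7+8 = 59.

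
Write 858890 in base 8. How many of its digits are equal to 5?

858890 in base 8 is 3215412.
The digit 5 appears 1 time.

1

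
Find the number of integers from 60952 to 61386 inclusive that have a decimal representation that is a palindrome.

4

The integers in [60952, 61386] that have a decimal representation that is a palindrome: 61016, 61116, 61216, 61316.
4 qualify.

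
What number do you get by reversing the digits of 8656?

6568

Reversing 8656 gives 6568.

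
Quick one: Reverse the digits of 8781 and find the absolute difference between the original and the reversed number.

6903

Reverse of 8781 is 1878.
|8781 − 1878| = 6903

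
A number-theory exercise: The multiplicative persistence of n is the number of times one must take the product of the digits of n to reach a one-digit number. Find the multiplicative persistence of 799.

799 → 567 → 210 → 0 (3 steps)

3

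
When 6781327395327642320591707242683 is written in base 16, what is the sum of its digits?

203

6781327395327642320591707242683 in base 16 is 5597A68C7D7C1F0BCC0D3D00BB.
Digit sum: 5+5+9+7+10+6+8+12+7+13+7+12+1+15+0+11+12+12+0+13+3+13+0+0+11+11 = 203.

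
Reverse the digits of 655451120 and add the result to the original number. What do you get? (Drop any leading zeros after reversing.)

Reverse of 655451120 is 21154556.
655451120 + 21154556 = 676605676

676605676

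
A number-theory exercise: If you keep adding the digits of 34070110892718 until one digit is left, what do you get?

6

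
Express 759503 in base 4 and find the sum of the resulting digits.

20

759503 in base 4 is 2321123033.
Digit sum: 2+3+2+1+1+2+3+0+3+3 = 20.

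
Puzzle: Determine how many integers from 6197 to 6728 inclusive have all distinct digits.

246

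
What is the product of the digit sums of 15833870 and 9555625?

1295

S(15833870) = 1+5+8+3+3+8+7+0 = 35.
S(9555625) = 9+5+5+5+6+2+5 = 37.
35 · 37 = 1295.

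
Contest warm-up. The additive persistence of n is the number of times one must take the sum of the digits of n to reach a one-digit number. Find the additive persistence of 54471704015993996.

3

54471704015993996 → 83 → 11 → 2 (3 steps)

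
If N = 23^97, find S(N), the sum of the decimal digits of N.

563

23^97 = 1223489069315611029324530006292410144816891563557275309162241161274137690354181914371035599841978039305784218967654089821609289268503
Sum of its 133 digits: 563.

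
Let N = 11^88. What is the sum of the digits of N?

11^88 = 43909277783870034878569768760415886733743786946105343887995366053338664170638348798300219681
Sum of its 92 digits: 466.

466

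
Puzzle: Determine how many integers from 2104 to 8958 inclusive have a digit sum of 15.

The integers in [2104, 8958] that have a digit sum of 15: 2139, 2148, 2157, 2166, 2175, 2184, …, 8610, 8700.
410 qualify.

410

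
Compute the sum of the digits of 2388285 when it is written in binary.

2388285 in base 2 is 1001000111000100111101.
Digit sum: 1+0+0+1+0+0+0+1+1+1+0+0+0+1+0+0+1+1+1+1+0+1 = 11.

11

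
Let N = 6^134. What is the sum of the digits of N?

6^134 = 187183494765134247677915130856645218524883418468081991214190614586612942224365243787983073985528590237696
Sum of its 105 digits: 495.

495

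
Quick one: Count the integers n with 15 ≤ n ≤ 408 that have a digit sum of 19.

6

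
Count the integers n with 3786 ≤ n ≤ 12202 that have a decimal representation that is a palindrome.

84

The integers in [3786, 12202] that have a decimal representation that is a palindrome: 3883, 3993, 4004, 4114, 4224, 4334, …, 12021, 12121.
84 qualify.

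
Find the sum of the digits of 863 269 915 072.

8+6+3+2+6+9+9+1+5+0+7+2 = 58

58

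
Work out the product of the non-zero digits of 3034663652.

233280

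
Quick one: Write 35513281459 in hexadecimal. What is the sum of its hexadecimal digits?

64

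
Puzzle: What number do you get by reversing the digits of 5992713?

Reversing 5992713 gives 3172995.

3172995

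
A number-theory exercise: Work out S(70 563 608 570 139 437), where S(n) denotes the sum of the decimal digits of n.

74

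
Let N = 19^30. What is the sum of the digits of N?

163

19^30 = 230466617897195215045509519405933293401
Sum of its 39 digits: 163.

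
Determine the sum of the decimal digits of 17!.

63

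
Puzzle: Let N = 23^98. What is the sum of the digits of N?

565

23^98 = 28140248594259053674464190144725433330788505961817332110731546709305166878146184030533818796365494904033037036256044065897013653175569
Sum of its 134 digits: 565.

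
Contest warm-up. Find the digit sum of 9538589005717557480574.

112

9+5+3+8+5+8+9+0+0+5+7+1+7+5+5+7+4+8+0+5+7+4 = 112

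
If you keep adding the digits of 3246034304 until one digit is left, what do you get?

3+2+4+6+0+3+4+3+0+4 = 29
2+9 = 11
1+1 = 2
(Equivalently, 3246034304 mod 9 = 2.)

2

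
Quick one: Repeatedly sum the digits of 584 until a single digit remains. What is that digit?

5+8+4 = 17
1+7 = 8
(Equivalently, 584 mod 9 = 8.)

8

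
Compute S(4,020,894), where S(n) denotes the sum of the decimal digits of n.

27

4+0+2+0+8+9+4 = 27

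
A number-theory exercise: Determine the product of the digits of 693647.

6×9×3×6×4×7 = 27216

27216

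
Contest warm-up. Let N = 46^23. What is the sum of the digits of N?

46^23 = 175158060907268193674686903913845620736
Sum of its 39 digits: 181.

181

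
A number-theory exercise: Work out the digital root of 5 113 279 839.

3

5+1+1+3+2+7+9+8+3+9 = 48
4+8 = 12
1+2 = 3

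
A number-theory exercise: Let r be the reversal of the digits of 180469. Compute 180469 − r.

Reverse of 180469 is 964081.
180469 − 964081 = -783612

-783612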